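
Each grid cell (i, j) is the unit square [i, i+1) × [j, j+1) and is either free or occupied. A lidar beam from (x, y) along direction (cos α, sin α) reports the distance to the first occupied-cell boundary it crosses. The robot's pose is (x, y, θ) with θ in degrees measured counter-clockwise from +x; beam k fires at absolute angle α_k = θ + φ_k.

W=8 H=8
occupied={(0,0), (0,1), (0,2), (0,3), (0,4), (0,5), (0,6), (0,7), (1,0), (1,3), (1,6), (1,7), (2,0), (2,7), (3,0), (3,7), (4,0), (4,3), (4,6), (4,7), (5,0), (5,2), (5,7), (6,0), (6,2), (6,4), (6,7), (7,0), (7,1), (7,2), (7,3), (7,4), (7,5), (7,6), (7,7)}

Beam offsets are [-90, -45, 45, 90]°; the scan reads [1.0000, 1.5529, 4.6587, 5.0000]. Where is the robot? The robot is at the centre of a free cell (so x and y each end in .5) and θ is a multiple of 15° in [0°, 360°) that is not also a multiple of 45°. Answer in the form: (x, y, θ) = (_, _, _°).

(x, y, θ) = (2.5, 5.5, 240°)

Enumerate (i+0.5, j+0.5, θ) over the 29 free cells and 16 admissible headings. For each, cast all 4 beams and compare to the given ranges.
  (6.5, 1.5, 120°): beam 1 = 0.5774 ≠ 1.0000 ✗
  (6.5, 1.5, 300°): beam 2 = 0.5176 ≠ 1.5529 ✗
  (3.5, 5.5, 285°): beam 1 = 2.5882 ≠ 1.0000 ✗
  (5.5, 3.5, 105°): beam 1 = 1.5529 ≠ 1.0000 ✗
  …
  (2.5, 5.5, 240°): r_1=1.0000, r_2=1.5529, r_3=4.6587, r_4=5.0000 — all match ✓
Only this pose fits every beam.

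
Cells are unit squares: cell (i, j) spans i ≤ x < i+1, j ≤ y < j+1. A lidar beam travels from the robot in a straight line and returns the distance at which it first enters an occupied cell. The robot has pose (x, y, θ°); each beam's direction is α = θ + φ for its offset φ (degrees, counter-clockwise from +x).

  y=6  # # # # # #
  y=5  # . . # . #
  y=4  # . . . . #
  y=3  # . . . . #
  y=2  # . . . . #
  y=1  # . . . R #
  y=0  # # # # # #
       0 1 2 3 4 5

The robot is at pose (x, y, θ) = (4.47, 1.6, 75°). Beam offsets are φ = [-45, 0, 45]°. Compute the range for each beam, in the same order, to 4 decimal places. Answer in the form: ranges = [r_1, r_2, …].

beam 1: φ=-45°, α=30°
  cosα=0.8660 sinα=0.5000 | (4,1) | tMaxX 0.6120 tMaxY 0.8000 | tΔX 1.1547 tΔY 2.0000
    t=0.6120 [x] (5,1) — stop
  → r_1 = 0.6120
beam 2: φ=0°, α=75°
  cosα=0.2588 sinα=0.9659 | (4,1) | tMaxX 2.0478 tMaxY 0.4141 | tΔX 3.8637 tΔY 1.0353
    t=0.4141 [y] (4,2)
    t=1.4494 [y] (4,3)
    t=2.0478 [x] (5,3) — stop
  → r_2 = 2.0478
beam 3: φ=45°, α=120°
  cosα=-0.5000 sinα=0.8660 | (4,1) | tMaxX 0.9400 tMaxY 0.4619 | tΔX 2.0000 tΔY 1.1547
    t=0.4619 [y] (4,2)
    t=0.9400 [x] (3,2)
    t=1.6166 [y] (3,3)
    t=2.7713 [y] (3,4)
    t=2.9400 [x] (2,4)
    t=3.9260 [y] (2,5)
    t=4.9400 [x] (1,5)
    t=5.0807 [y] (1,6) — stop
  → r_3 = 5.0807

ranges = [0.6120, 2.0478, 5.0807]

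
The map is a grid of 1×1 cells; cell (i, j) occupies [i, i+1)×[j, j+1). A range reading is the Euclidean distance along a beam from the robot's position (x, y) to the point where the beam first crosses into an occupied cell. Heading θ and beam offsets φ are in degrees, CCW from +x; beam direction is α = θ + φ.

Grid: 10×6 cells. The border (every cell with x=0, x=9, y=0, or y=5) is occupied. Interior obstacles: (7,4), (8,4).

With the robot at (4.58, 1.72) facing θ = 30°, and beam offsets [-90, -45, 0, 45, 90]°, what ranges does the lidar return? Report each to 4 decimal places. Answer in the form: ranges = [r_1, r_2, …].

beam 1: φ=-90°, α=300°
  direction (0.5000, -0.8660); cell (4,1); t to first gridline: x 0.8400, y 0.8314 (then +2.0000 / +1.1547)
    (4,0) via y @ 0.8314  # hit
  → r_1 = 0.8314
beam 2: φ=-45°, α=345°
  direction (0.9659, -0.2588); cell (4,1); t to first gridline: x 0.4348, y 2.7819 (then +1.0353 / +3.8637)
    (5,1) via x @ 0.4348
    (6,1) via x @ 1.4701
    (7,1) via x @ 2.5054
    (7,0) via y @ 2.7819  # hit
  → r_2 = 2.7819
beam 3: φ=0°, α=30°
  direction (0.8660, 0.5000); cell (4,1); t to first gridline: x 0.4850, y 0.5600 (then +1.1547 / +2.0000)
    (5,1) via x @ 0.4850
    (5,2) via y @ 0.5600
    (6,2) via x @ 1.6397
    (6,3) via y @ 2.5600
    (7,3) via x @ 2.7944
    (8,3) via x @ 3.9491
    (8,4) via y @ 4.5600  # hit
  → r_3 = 4.5600
beam 4: φ=45°, α=75°
  direction (0.2588, 0.9659); cell (4,1); t to first gridline: x 1.6228, y 0.2899 (then +3.8637 / +1.0353)
    (4,2) via y @ 0.2899
    (4,3) via y @ 1.3252
    (5,3) via x @ 1.6228
    (5,4) via y @ 2.3604
    (5,5) via y @ 3.3957  # hit
  → r_4 = 3.3957
beam 5: φ=90°, α=120°
  direction (-0.5000, 0.8660); cell (4,1); t to first gridline: x 1.1600, y 0.3233 (then +2.0000 / +1.1547)
    (4,2) via y @ 0.3233
    (3,2) via x @ 1.1600
    (3,3) via y @ 1.4780
    (3,4) via y @ 2.6327
    (2,4) via x @ 3.1600
    (2,5) via y @ 3.7874  # hit
  → r_5 = 3.7874

ranges = [0.8314, 2.7819, 4.5600, 3.3957, 3.7874]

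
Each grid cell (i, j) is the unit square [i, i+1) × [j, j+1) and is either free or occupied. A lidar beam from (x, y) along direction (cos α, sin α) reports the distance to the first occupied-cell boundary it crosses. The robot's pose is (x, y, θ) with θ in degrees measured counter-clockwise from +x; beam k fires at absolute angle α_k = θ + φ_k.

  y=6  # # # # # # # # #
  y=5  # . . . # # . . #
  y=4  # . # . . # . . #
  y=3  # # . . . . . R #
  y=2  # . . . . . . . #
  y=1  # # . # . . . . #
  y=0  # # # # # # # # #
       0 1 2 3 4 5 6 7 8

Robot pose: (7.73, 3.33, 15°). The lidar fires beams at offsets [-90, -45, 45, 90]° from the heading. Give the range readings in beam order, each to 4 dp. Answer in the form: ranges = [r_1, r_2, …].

beam 1: φ=-90°, α=285°
  cosα=0.2588 sinα=-0.9659 | (7,3) | tMaxX 1.0432 tMaxY 0.3416 | tΔX 3.8637 tΔY 1.0353
    t=0.3416 [y] (7,2)
    t=1.0432 [x] (8,2) — stop
  → r_1 = 1.0432
beam 2: φ=-45°, α=330°
  cosα=0.8660 sinα=-0.5000 | (7,3) | tMaxX 0.3118 tMaxY 0.6600 | tΔX 1.1547 tΔY 2.0000
    t=0.3118 [x] (8,3) — stop
  → r_2 = 0.3118
beam 3: φ=45°, α=60°
  cosα=0.5000 sinα=0.8660 | (7,3) | tMaxX 0.5400 tMaxY 0.7736 | tΔX 2.0000 tΔY 1.1547
    t=0.5400 [x] (8,3) — stop
  → r_3 = 0.5400
beam 4: φ=90°, α=105°
  cosα=-0.2588 sinα=0.9659 | (7,3) | tMaxX 2.8205 tMaxY 0.6936 | tΔX 3.8637 tΔY 1.0353
    t=0.6936 [y] (7,4)
    t=1.7289 [y] (7,5)
    t=2.7642 [y] (7,6) — stop
  → r_4 = 2.7642

ranges = [1.0432, 0.3118, 0.5400, 2.7642]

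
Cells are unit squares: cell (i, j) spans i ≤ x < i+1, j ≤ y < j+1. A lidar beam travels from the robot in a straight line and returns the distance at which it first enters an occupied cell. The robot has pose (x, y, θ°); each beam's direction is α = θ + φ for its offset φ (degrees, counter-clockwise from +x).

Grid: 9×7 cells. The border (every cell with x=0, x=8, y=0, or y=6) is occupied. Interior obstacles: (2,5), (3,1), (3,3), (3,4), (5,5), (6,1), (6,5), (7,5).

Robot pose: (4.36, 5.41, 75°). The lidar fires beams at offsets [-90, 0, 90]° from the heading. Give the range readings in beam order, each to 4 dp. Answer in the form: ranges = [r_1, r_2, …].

ranges = [0.6626, 0.6108, 1.4080]

beam 1: φ=-90°, α=345°
  cosα=0.9659 sinα=-0.2588 | (4,5) | tMaxX 0.6626 tMaxY 1.5841 | tΔX 1.0353 tΔY 3.8637
    t=0.6626 [x] (5,5) — stop
  → r_1 = 0.6626
beam 2: φ=0°, α=75°
  cosα=0.2588 sinα=0.9659 | (4,5) | tMaxX 2.4728 tMaxY 0.6108 | tΔX 3.8637 tΔY 1.0353
    t=0.6108 [y] (4,6) — stop
  → r_2 = 0.6108
beam 3: φ=90°, α=165°
  cosα=-0.9659 sinα=0.2588 | (4,5) | tMaxX 0.3727 tMaxY 2.2796 | tΔX 1.0353 tΔY 3.8637
    t=0.3727 [x] (3,5)
    t=1.4080 [x] (2,5) — stop
  → r_3 = 1.4080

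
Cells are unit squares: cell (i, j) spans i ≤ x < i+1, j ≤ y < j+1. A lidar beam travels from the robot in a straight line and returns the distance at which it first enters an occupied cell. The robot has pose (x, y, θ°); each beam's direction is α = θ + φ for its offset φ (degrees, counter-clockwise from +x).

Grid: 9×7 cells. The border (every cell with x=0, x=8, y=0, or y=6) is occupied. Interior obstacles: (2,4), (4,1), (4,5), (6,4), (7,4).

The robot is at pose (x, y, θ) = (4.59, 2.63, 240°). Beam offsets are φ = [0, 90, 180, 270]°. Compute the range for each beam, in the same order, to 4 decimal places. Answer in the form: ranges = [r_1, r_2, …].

ranges = [0.7275, 3.2600, 3.8913, 2.7400]

beam 1: φ=0°, α=240°
  d=(-0.5000,-0.8660)  start (4,2)  tX=1.1800 tY=0.7275  stride 1/|dx|=2.0000 1/|dy|=1.1547
    cross y-line → (4,1), t=0.7275 (wall)
  → r_1 = 0.7275
beam 2: φ=90°, α=330°
  d=(0.8660,-0.5000)  start (4,2)  tX=0.4734 tY=1.2600  stride 1/|dx|=1.1547 1/|dy|=2.0000
    cross x-line → (5,2), t=0.4734
    cross y-line → (5,1), t=1.2600
    cross x-line → (6,1), t=1.6281
    cross x-line → (7,1), t=2.7828
    cross y-line → (7,0), t=3.2600 (wall)
  → r_2 = 3.2600
beam 3: φ=180°, α=60°
  d=(0.5000,0.8660)  start (4,2)  tX=0.8200 tY=0.4272  stride 1/|dx|=2.0000 1/|dy|=1.1547
    cross y-line → (4,3), t=0.4272
    cross x-line → (5,3), t=0.8200
    cross y-line → (5,4), t=1.5819
    cross y-line → (5,5), t=2.7366
    cross x-line → (6,5), t=2.8200
    cross y-line → (6,6), t=3.8913 (wall)
  → r_3 = 3.8913
beam 4: φ=270°, α=150°
  d=(-0.8660,0.5000)  start (4,2)  tX=0.6813 tY=0.7400  stride 1/|dx|=1.1547 1/|dy|=2.0000
    cross x-line → (3,2), t=0.6813
    cross y-line → (3,3), t=0.7400
    cross x-line → (2,3), t=1.8360
    cross y-line → (2,4), t=2.7400 (wall)
  → r_4 = 2.7400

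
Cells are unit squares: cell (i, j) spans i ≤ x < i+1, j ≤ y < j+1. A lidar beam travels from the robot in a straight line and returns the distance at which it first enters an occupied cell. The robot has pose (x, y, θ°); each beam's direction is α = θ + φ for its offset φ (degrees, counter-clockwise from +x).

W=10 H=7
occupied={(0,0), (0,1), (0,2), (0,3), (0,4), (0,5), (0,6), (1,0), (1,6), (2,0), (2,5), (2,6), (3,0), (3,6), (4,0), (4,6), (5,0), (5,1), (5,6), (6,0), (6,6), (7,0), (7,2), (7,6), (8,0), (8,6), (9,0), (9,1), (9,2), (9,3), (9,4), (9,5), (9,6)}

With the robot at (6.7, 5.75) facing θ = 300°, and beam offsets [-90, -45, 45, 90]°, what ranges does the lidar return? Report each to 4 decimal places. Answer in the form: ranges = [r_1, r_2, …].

beam 1: φ=-90°, α=210°
  d=(-0.8660,-0.5000)  start (6,5)  tX=0.8083 tY=1.5000  stride 1/|dx|=1.1547 1/|dy|=2.0000
    cross x-line → (5,5), t=0.8083
    cross y-line → (5,4), t=1.5000
    cross x-line → (4,4), t=1.9630
    cross x-line → (3,4), t=3.1177
    cross y-line → (3,3), t=3.5000
    cross x-line → (2,3), t=4.2724
    cross x-line → (1,3), t=5.4271
    cross y-line → (1,2), t=5.5000
    cross x-line → (0,2), t=6.5818 (wall)
  → r_1 = 6.5818
beam 2: φ=-45°, α=255°
  d=(-0.2588,-0.9659)  start (6,5)  tX=2.7046 tY=0.7765  stride 1/|dx|=3.8637 1/|dy|=1.0353
    cross y-line → (6,4), t=0.7765
    cross y-line → (6,3), t=1.8117
    cross x-line → (5,3), t=2.7046
    cross y-line → (5,2), t=2.8470
    cross y-line → (5,1), t=3.8823 (wall)
  → r_2 = 3.8823
beam 3: φ=45°, α=345°
  d=(0.9659,-0.2588)  start (6,5)  tX=0.3106 tY=2.8978  stride 1/|dx|=1.0353 1/|dy|=3.8637
    cross x-line → (7,5), t=0.3106
    cross x-line → (8,5), t=1.3459
    cross x-line → (9,5), t=2.3811 (wall)
  → r_3 = 2.3811
beam 4: φ=90°, α=30°
  d=(0.8660,0.5000)  start (6,5)  tX=0.3464 tY=0.5000  stride 1/|dx|=1.1547 1/|dy|=2.0000
    cross x-line → (7,5), t=0.3464
    cross y-line → (7,6), t=0.5000 (wall)
  → r_4 = 0.5000

ranges = [6.5818, 3.8823, 2.3811, 0.5000]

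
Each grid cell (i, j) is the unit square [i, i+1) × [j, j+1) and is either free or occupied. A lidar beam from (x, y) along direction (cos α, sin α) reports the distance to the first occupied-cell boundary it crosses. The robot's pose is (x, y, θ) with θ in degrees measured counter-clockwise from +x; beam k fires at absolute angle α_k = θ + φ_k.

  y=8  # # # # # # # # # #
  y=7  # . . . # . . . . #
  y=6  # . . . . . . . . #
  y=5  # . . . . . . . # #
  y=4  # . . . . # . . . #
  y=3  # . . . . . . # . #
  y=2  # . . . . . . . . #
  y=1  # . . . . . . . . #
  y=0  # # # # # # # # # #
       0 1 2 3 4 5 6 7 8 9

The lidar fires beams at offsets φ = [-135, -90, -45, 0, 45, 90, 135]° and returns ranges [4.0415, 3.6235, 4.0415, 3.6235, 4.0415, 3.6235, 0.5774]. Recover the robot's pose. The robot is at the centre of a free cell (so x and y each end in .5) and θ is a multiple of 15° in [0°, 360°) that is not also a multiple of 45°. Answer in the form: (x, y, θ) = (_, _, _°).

Candidates: 52 free-cell centres × 16 headings = 832 poses. Raycast each; keep the one whose scan matches to 4 dp.
  (6.5, 2.5, 285°): beam 1 = 6.3509 ≠ 4.0415 ✗
  (2.5, 4.5, 195°): beam 1 = 3.0000 ≠ 4.0415 ✗
  (7.5, 2.5, 240°): beam 1 = 0.5176 ≠ 4.0415 ✗
  (5.5, 5.5, 15°): beam 1 = 0.5774 ≠ 4.0415 ✗
  (3.5, 3.5, 75°): beam 1 = 2.8868 ≠ 4.0415 ✗
  …
  (4.5, 4.5, 195°): r_1=4.0415, r_2=3.6235, r_3=4.0415, r_4=3.6235, r_5=4.0415, r_6=3.6235, r_7=0.5774 — all match ✓
Only this pose fits every beam.

(x, y, θ) = (4.5, 4.5, 195°)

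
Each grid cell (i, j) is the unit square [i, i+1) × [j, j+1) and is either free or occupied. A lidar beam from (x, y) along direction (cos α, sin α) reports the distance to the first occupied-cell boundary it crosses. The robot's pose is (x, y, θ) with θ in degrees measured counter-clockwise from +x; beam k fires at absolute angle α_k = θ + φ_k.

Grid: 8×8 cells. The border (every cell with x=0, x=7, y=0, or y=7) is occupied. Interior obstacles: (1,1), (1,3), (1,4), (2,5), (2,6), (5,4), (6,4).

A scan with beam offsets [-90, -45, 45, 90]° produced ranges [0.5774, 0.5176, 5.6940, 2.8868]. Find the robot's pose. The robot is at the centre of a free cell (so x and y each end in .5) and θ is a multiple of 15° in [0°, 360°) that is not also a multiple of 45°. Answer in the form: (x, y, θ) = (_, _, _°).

Enumerate (i+0.5, j+0.5, θ) over the 29 free cells and 16 admissible headings. For each, cast all 4 beams and compare to the given ranges.
  (1.5, 5.5, 240°): beam 3 = 0.5176 ≠ 5.6940 ✗
  (2.5, 3.5, 150°): beam 1 = 4.0415 ≠ 0.5774 ✗
  (1.5, 6.5, 285°): beam 1 = 0.5176 ≠ 0.5774 ✗
  (3.5, 2.5, 210°): beam 1 = 2.8868 ≠ 0.5774 ✗
  …
  (6.5, 3.5, 150°): r_1=0.5774, r_2=0.5176, r_3=5.6940, r_4=2.8868 — all match ✓
Only this pose fits every beam.

(x, y, θ) = (6.5, 3.5, 150°)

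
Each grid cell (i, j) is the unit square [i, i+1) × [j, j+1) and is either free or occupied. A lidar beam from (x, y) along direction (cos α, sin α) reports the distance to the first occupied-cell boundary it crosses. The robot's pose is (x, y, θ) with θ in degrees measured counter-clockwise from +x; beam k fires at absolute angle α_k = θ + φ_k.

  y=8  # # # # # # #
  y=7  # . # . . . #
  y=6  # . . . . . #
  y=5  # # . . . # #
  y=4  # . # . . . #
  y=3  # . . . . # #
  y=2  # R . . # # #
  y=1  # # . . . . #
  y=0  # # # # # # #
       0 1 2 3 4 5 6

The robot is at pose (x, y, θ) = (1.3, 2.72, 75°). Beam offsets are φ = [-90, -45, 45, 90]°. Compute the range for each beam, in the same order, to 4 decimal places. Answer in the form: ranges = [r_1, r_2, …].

ranges = [4.8658, 4.5600, 0.6000, 0.3106]

beam 1: φ=-90°, α=345°
  d=(0.9659,-0.2588)  start (1,2)  tX=0.7247 tY=2.7819  stride 1/|dx|=1.0353 1/|dy|=3.8637
    cross x-line → (2,2), t=0.7247
    cross x-line → (3,2), t=1.7600
    cross y-line → (3,1), t=2.7819
    cross x-line → (4,1), t=2.7952
    cross x-line → (5,1), t=3.8305
    cross x-line → (6,1), t=4.8658 (wall)
  → r_1 = 4.8658
beam 2: φ=-45°, α=30°
  d=(0.8660,0.5000)  start (1,2)  tX=0.8083 tY=0.5600  stride 1/|dx|=1.1547 1/|dy|=2.0000
    cross y-line → (1,3), t=0.5600
    cross x-line → (2,3), t=0.8083
    cross x-line → (3,3), t=1.9630
    cross y-line → (3,4), t=2.5600
    cross x-line → (4,4), t=3.1177
    cross x-line → (5,4), t=4.2724
    cross y-line → (5,5), t=4.5600 (wall)
  → r_2 = 4.5600
beam 3: φ=45°, α=120°
  d=(-0.5000,0.8660)  start (1,2)  tX=0.6000 tY=0.3233  stride 1/|dx|=2.0000 1/|dy|=1.1547
    cross y-line → (1,3), t=0.3233
    cross x-line → (0,3), t=0.6000 (wall)
  → r_3 = 0.6000
beam 4: φ=90°, α=165°
  d=(-0.9659,0.2588)  start (1,2)  tX=0.3106 tY=1.0818  stride 1/|dx|=1.0353 1/|dy|=3.8637
    cross x-line → (0,2), t=0.3106 (wall)
  → r_4 = 0.3106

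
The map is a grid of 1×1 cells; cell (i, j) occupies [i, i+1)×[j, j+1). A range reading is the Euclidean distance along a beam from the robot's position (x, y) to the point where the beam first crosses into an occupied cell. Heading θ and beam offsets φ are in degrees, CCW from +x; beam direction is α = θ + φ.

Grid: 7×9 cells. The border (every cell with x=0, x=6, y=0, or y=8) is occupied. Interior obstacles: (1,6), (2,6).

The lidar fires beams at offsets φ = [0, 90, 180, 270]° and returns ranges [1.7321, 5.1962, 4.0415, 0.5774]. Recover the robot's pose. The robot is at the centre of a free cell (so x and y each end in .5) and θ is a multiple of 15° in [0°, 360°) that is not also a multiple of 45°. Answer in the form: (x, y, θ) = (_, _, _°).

(x, y, θ) = (2.5, 5.5, 210°)

The pose lattice has 33·16 = 528 candidates. Test each by forward raycasting.
  (1.5, 7.5, 60°): beam 1 = 0.5774 ≠ 1.7321 ✗
  (5.5, 1.5, 15°): beam 1 = 0.5176 ≠ 1.7321 ✗
  (3.5, 6.5, 60°): beam 2 = 0.5774 ≠ 5.1962 ✗
  (3.5, 5.5, 120°): beam 1 = 1.0000 ≠ 1.7321 ✗
  …
  (2.5, 5.5, 210°): r_1=1.7321, r_2=5.1962, r_3=4.0415, r_4=0.5774 — all match ✓
Only this pose fits every beam.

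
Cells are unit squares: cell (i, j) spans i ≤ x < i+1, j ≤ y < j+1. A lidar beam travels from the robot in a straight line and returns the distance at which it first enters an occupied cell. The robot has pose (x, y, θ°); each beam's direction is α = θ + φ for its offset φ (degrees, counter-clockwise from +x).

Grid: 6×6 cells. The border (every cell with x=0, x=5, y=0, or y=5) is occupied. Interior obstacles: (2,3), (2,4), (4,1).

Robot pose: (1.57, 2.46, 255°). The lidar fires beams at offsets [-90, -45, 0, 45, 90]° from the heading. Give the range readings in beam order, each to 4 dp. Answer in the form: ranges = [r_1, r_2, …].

beam 1: φ=-90°, α=165°
  dir = (cos 165°, sin 165°) = (-0.9659, 0.2588); from cell (1,2)
  next x-line at t=0.5901, next y-line at t=2.0864; Δt_x=1.0353, Δt_y=3.8637
    x: enter (0,2) at t=0.5901 ← occupied
  → r_1 = 0.5901
beam 2: φ=-45°, α=210°
  dir = (cos 210°, sin 210°) = (-0.8660, -0.5000); from cell (1,2)
  next x-line at t=0.6582, next y-line at t=0.9200; Δt_x=1.1547, Δt_y=2.0000
    x: enter (0,2) at t=0.6582 ← occupied
  → r_2 = 0.6582
beam 3: φ=0°, α=255°
  dir = (cos 255°, sin 255°) = (-0.2588, -0.9659); from cell (1,2)
  next x-line at t=2.2023, next y-line at t=0.4762; Δt_x=3.8637, Δt_y=1.0353
    y: enter (1,1) at t=0.4762
    y: enter (1,0) at t=1.5115 ← occupied
  → r_3 = 1.5115
beam 4: φ=45°, α=300°
  dir = (cos 300°, sin 300°) = (0.5000, -0.8660); from cell (1,2)
  next x-line at t=0.8600, next y-line at t=0.5312; Δt_x=2.0000, Δt_y=1.1547
    y: enter (1,1) at t=0.5312
    x: enter (2,1) at t=0.8600
    y: enter (2,0) at t=1.6859 ← occupied
  → r_4 = 1.6859
beam 5: φ=90°, α=345°
  dir = (cos 345°, sin 345°) = (0.9659, -0.2588); from cell (1,2)
  next x-line at t=0.4452, next y-line at t=1.7773; Δt_x=1.0353, Δt_y=3.8637
    x: enter (2,2) at t=0.4452
    x: enter (3,2) at t=1.4804
    y: enter (3,1) at t=1.7773
    x: enter (4,1) at t=2.5157 ← occupied
  → r_5 = 2.5157

ranges = [0.5901, 0.6582, 1.5115, 1.6859, 2.5157]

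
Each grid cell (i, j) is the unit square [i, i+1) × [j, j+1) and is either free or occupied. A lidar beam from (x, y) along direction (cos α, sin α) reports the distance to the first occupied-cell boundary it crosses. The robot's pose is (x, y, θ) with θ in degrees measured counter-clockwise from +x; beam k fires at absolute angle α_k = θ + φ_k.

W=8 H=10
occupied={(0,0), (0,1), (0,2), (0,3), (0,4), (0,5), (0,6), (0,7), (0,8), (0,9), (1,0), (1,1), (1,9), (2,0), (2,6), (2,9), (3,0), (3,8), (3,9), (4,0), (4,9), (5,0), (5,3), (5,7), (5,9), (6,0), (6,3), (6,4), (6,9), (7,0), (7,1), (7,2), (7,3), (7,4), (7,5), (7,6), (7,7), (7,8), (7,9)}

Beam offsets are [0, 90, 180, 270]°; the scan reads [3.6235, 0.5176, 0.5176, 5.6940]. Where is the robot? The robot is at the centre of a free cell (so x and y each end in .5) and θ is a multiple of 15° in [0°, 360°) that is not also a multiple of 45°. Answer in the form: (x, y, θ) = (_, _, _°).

Enumerate (i+0.5, j+0.5, θ) over the 41 free cells and 16 admissible headings. For each, cast all 4 beams and compare to the given ranges.
  (4.5, 1.5, 345°): beam 1 = 1.9319 ≠ 3.6235 ✗
  (5.5, 4.5, 300°): beam 1 = 0.5774 ≠ 3.6235 ✗
  (4.5, 6.5, 120°): beam 1 = 1.7321 ≠ 3.6235 ✗
  (1.5, 2.5, 255°): beam 1 = 0.5176 ≠ 3.6235 ✗
  …
  (1.5, 2.5, 75°): r_1=3.6235, r_2=0.5176, r_3=0.5176, r_4=5.6940 — all match ✓
Only this pose fits every beam.

(x, y, θ) = (1.5, 2.5, 75°)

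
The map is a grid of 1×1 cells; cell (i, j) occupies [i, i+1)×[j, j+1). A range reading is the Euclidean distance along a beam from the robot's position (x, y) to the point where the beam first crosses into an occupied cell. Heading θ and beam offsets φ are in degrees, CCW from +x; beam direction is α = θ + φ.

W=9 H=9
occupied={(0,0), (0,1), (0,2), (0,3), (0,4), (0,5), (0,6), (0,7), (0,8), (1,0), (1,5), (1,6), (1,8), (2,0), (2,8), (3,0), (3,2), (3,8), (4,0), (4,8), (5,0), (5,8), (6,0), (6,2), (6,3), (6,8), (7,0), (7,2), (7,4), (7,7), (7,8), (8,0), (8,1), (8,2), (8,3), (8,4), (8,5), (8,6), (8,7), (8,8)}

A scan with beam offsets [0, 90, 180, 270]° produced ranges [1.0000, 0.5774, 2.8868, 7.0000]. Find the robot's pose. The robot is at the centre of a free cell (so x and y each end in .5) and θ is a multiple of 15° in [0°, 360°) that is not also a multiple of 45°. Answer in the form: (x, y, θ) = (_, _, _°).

(x, y, θ) = (1.5, 3.5, 120°)

Candidates: 41 free-cell centres × 16 headings = 656 poses. Raycast each; keep the one whose scan matches to 4 dp.
  (2.5, 5.5, 105°): beam 1 = 2.5882 ≠ 1.0000 ✗
  (3.5, 1.5, 120°): beam 1 = 0.5774 ≠ 1.0000 ✗
  (2.5, 1.5, 345°): beam 1 = 1.9319 ≠ 1.0000 ✗
  (2.5, 7.5, 255°): beam 1 = 1.9319 ≠ 1.0000 ✗
  …
  (1.5, 3.5, 120°): r_1=1.0000, r_2=0.5774, r_3=2.8868, r_4=7.0000 — all match ✓
Only this pose fits every beam.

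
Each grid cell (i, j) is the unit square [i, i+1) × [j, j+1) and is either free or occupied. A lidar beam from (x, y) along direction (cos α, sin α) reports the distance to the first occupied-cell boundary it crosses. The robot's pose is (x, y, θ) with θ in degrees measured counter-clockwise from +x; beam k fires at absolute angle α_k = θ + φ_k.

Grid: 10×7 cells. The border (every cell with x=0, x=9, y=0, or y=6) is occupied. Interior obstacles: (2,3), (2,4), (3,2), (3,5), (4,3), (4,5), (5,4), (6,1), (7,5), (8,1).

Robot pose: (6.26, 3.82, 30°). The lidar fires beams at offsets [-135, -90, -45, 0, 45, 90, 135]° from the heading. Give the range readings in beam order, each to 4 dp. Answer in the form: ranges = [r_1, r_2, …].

beam 1: φ=-135°, α=255°
  direction (-0.2588, -0.9659); cell (6,3); t to first gridline: x 1.0046, y 0.8489 (then +3.8637 / +1.0353)
    (6,2) via y @ 0.8489
    (5,2) via x @ 1.0046
    (5,1) via y @ 1.8842
    (5,0) via y @ 2.9195  # hit
  → r_1 = 2.9195
beam 2: φ=-90°, α=300°
  direction (0.5000, -0.8660); cell (6,3); t to first gridline: x 1.4800, y 0.9469 (then +2.0000 / +1.1547)
    (6,2) via y @ 0.9469
    (7,2) via x @ 1.4800
    (7,1) via y @ 2.1016
    (7,0) via y @ 3.2563  # hit
  → r_2 = 3.2563
beam 3: φ=-45°, α=345°
  direction (0.9659, -0.2588); cell (6,3); t to first gridline: x 0.7661, y 3.1682 (then +1.0353 / +3.8637)
    (7,3) via x @ 0.7661
    (8,3) via x @ 1.8014
    (9,3) via x @ 2.8367  # hit
  → r_3 = 2.8367
beam 4: φ=0°, α=30°
  direction (0.8660, 0.5000); cell (6,3); t to first gridline: x 0.8545, y 0.3600 (then +1.1547 / +2.0000)
    (6,4) via y @ 0.3600
    (7,4) via x @ 0.8545
    (8,4) via x @ 2.0092
    (8,5) via y @ 2.3600
    (9,5) via x @ 3.1639  # hit
  → r_4 = 3.1639
beam 5: φ=45°, α=75°
  direction (0.2588, 0.9659); cell (6,3); t to first gridline: x 2.8591, y 0.1863 (then +3.8637 / +1.0353)
    (6,4) via y @ 0.1863
    (6,5) via y @ 1.2216
    (6,6) via y @ 2.2569  # hit
  → r_5 = 2.2569
beam 6: φ=90°, α=120°
  direction (-0.5000, 0.8660); cell (6,3); t to first gridline: x 0.5200, y 0.2078 (then +2.0000 / +1.1547)
    (6,4) via y @ 0.2078
    (5,4) via x @ 0.5200  # hit
  → r_6 = 0.5200
beam 7: φ=135°, α=165°
  direction (-0.9659, 0.2588); cell (6,3); t to first gridline: x 0.2692, y 0.6955 (then +1.0353 / +3.8637)
    (5,3) via x @ 0.2692
    (5,4) via y @ 0.6955  # hit
  → r_7 = 0.6955

ranges = [2.9195, 3.2563, 2.8367, 3.1639, 2.2569, 0.5200, 0.6955]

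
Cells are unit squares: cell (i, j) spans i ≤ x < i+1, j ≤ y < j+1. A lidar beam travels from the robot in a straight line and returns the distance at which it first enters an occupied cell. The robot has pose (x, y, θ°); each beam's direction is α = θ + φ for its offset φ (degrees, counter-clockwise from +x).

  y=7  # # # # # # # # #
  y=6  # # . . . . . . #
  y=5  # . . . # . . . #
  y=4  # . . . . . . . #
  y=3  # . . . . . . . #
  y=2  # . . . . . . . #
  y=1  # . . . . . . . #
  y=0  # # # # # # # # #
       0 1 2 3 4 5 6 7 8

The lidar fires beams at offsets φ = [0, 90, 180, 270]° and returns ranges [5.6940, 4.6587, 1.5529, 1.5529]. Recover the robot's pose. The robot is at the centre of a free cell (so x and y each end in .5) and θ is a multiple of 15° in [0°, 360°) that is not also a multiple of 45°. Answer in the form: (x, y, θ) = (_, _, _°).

Candidates: 40 free-cell centres × 16 headings = 640 poses. Raycast each; keep the one whose scan matches to 4 dp.
  (2.5, 3.5, 75°): beam 1 = 3.6235 ≠ 5.6940 ✗
  (7.5, 6.5, 60°): beam 1 = 0.5774 ≠ 5.6940 ✗
  (6.5, 2.5, 30°): beam 1 = 1.7321 ≠ 5.6940 ✗
  …
  (2.5, 2.5, 345°): r_1=5.6940, r_2=4.6587, r_3=1.5529, r_4=1.5529 — all match ✓
Unique over the lattice → pose = (2.5, 2.5, 345°).

(x, y, θ) = (2.5, 2.5, 345°)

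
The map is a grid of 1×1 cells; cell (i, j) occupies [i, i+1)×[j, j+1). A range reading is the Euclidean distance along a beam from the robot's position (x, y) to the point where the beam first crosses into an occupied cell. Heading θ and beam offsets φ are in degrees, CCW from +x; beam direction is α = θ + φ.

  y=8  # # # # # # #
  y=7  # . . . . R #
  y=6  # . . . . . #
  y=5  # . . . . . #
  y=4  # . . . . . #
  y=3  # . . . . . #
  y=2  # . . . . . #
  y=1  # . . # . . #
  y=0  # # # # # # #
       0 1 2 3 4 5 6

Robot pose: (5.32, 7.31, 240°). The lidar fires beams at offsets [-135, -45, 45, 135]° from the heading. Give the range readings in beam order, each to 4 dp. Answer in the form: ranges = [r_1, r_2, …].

beam 1: φ=-135°, α=105°
  dir = (cos 105°, sin 105°) = (-0.2588, 0.9659); from cell (5,7)
  next x-line at t=1.2364, next y-line at t=0.7143; Δt_x=3.8637, Δt_y=1.0353
    y: enter (5,8) at t=0.7143 ← occupied
  → r_1 = 0.7143
beam 2: φ=-45°, α=195°
  dir = (cos 195°, sin 195°) = (-0.9659, -0.2588); from cell (5,7)
  next x-line at t=0.3313, next y-line at t=1.1977; Δt_x=1.0353, Δt_y=3.8637
    x: enter (4,7) at t=0.3313
    y: enter (4,6) at t=1.1977
    x: enter (3,6) at t=1.3666
    x: enter (2,6) at t=2.4018
    x: enter (1,6) at t=3.4371
    x: enter (0,6) at t=4.4724 ← occupied
  → r_2 = 4.4724
beam 3: φ=45°, α=285°
  dir = (cos 285°, sin 285°) = (0.2588, -0.9659); from cell (5,7)
  next x-line at t=2.6273, next y-line at t=0.3209; Δt_x=3.8637, Δt_y=1.0353
    y: enter (5,6) at t=0.3209
    y: enter (5,5) at t=1.3562
    y: enter (5,4) at t=2.3915
    x: enter (6,4) at t=2.6273 ← occupied
  → r_3 = 2.6273
beam 4: φ=135°, α=15°
  dir = (cos 15°, sin 15°) = (0.9659, 0.2588); from cell (5,7)
  next x-line at t=0.7040, next y-line at t=2.6660; Δt_x=1.0353, Δt_y=3.8637
    x: enter (6,7) at t=0.7040 ← occupied
  → r_4 = 0.7040

ranges = [0.7143, 4.4724, 2.6273, 0.7040]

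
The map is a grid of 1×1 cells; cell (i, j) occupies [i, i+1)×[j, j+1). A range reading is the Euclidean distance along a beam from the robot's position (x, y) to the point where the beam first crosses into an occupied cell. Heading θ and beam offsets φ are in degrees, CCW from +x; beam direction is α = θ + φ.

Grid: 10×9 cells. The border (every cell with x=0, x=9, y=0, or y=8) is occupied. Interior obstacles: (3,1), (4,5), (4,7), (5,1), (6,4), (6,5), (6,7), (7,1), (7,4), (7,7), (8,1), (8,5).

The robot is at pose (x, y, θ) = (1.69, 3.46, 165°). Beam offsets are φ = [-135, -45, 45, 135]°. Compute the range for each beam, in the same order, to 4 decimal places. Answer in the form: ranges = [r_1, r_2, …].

ranges = [3.0800, 1.3800, 0.7967, 2.6200]

beam 1: φ=-135°, α=30°
  dir = (cos 30°, sin 30°) = (0.8660, 0.5000); from cell (1,3)
  next x-line at t=0.3580, next y-line at t=1.0800; Δt_x=1.1547, Δt_y=2.0000
    x: enter (2,3) at t=0.3580
    y: enter (2,4) at t=1.0800
    x: enter (3,4) at t=1.5127
    x: enter (4,4) at t=2.6674
    y: enter (4,5) at t=3.0800 ← occupied
  → r_1 = 3.0800
beam 2: φ=-45°, α=120°
  dir = (cos 120°, sin 120°) = (-0.5000, 0.8660); from cell (1,3)
  next x-line at t=1.3800, next y-line at t=0.6235; Δt_x=2.0000, Δt_y=1.1547
    y: enter (1,4) at t=0.6235
    x: enter (0,4) at t=1.3800 ← occupied
  → r_2 = 1.3800
beam 3: φ=45°, α=210°
  dir = (cos 210°, sin 210°) = (-0.8660, -0.5000); from cell (1,3)
  next x-line at t=0.7967, next y-line at t=0.9200; Δt_x=1.1547, Δt_y=2.0000
    x: enter (0,3) at t=0.7967 ← occupied
  → r_3 = 0.7967
beam 4: φ=135°, α=300°
  dir = (cos 300°, sin 300°) = (0.5000, -0.8660); from cell (1,3)
  next x-line at t=0.6200, next y-line at t=0.5312; Δt_x=2.0000, Δt_y=1.1547
    y: enter (1,2) at t=0.5312
    x: enter (2,2) at t=0.6200
    y: enter (2,1) at t=1.6859
    x: enter (3,1) at t=2.6200 ← occupied
  → r_4 = 2.6200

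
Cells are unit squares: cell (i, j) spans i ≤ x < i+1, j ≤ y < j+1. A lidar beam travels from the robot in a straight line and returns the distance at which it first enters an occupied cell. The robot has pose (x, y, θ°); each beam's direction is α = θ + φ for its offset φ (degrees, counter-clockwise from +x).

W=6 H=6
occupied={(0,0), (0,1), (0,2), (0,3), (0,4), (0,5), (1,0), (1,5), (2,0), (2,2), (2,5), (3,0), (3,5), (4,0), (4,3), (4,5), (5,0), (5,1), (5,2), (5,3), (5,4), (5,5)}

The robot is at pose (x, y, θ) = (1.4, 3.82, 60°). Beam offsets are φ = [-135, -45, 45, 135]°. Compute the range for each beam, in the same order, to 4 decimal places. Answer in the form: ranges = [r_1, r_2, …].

ranges = [2.9195, 3.7270, 1.2216, 0.4141]

beam 1: φ=-135°, α=285°
  d=(0.2588,-0.9659)  start (1,3)  tX=2.3182 tY=0.8489  stride 1/|dx|=3.8637 1/|dy|=1.0353
    cross y-line → (1,2), t=0.8489
    cross y-line → (1,1), t=1.8842
    cross x-line → (2,1), t=2.3182
    cross y-line → (2,0), t=2.9195 (wall)
  → r_1 = 2.9195
beam 2: φ=-45°, α=15°
  d=(0.9659,0.2588)  start (1,3)  tX=0.6212 tY=0.6955  stride 1/|dx|=1.0353 1/|dy|=3.8637
    cross x-line → (2,3), t=0.6212
    cross y-line → (2,4), t=0.6955
    cross x-line → (3,4), t=1.6564
    cross x-line → (4,4), t=2.6917
    cross x-line → (5,4), t=3.7270 (wall)
  → r_2 = 3.7270
beam 3: φ=45°, α=105°
  d=(-0.2588,0.9659)  start (1,3)  tX=1.5455 tY=0.1863  stride 1/|dx|=3.8637 1/|dy|=1.0353
    cross y-line → (1,4), t=0.1863
    cross y-line → (1,5), t=1.2216 (wall)
  → r_3 = 1.2216
beam 4: φ=135°, α=195°
  d=(-0.9659,-0.2588)  start (1,3)  tX=0.4141 tY=3.1682  stride 1/|dx|=1.0353 1/|dy|=3.8637
    cross x-line → (0,3), t=0.4141 (wall)
  → r_4 = 0.4141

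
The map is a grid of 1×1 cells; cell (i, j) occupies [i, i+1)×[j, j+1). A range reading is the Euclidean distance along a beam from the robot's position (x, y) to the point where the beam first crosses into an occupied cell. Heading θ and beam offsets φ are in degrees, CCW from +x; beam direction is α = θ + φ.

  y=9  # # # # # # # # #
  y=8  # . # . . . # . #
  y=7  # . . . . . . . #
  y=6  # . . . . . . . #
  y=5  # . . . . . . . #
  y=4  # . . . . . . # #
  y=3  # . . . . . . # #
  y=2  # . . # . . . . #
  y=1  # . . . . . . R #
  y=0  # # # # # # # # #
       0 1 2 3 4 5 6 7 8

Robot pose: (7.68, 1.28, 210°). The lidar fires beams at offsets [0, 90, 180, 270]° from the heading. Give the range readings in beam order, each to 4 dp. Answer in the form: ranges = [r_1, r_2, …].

ranges = [0.5600, 0.3233, 0.3695, 8.9143]

beam 1: φ=0°, α=210°
  direction (-0.8660, -0.5000); cell (7,1); t to first gridline: x 0.7852, y 0.5600 (then +1.1547 / +2.0000)
    (7,0) via y @ 0.5600  # hit
  → r_1 = 0.5600
beam 2: φ=90°, α=300°
  direction (0.5000, -0.8660); cell (7,1); t to first gridline: x 0.6400, y 0.3233 (then +2.0000 / +1.1547)
    (7,0) via y @ 0.3233  # hit
  → r_2 = 0.3233
beam 3: φ=180°, α=30°
  direction (0.8660, 0.5000); cell (7,1); t to first gridline: x 0.3695, y 1.4400 (then +1.1547 / +2.0000)
    (8,1) via x @ 0.3695  # hit
  → r_3 = 0.3695
beam 4: φ=270°, α=120°
  direction (-0.5000, 0.8660); cell (7,1); t to first gridline: x 1.3600, y 0.8314 (then +2.0000 / +1.1547)
    (7,2) via y @ 0.8314
    (6,2) via x @ 1.3600
    (6,3) via y @ 1.9861
    (6,4) via y @ 3.1408
    (5,4) via x @ 3.3600
    (5,5) via y @ 4.2955
    (4,5) via x @ 5.3600
    (4,6) via y @ 5.4502
    (4,7) via y @ 6.6049
    (3,7) via x @ 7.3600
    (3,8) via y @ 7.7596
    (3,9) via y @ 8.9143  # hit
  → r_4 = 8.9143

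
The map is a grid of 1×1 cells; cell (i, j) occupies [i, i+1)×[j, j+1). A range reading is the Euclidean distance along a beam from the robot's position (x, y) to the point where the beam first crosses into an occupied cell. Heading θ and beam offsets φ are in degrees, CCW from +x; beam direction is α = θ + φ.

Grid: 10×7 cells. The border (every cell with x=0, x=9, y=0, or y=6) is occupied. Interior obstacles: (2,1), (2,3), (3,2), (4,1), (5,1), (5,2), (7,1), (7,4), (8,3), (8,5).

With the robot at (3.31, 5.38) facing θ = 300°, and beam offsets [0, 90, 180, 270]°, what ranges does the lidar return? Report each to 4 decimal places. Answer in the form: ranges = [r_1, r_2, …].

ranges = [3.3800, 1.2400, 0.7159, 2.6674]

beam 1: φ=0°, α=300°
  d=(0.5000,-0.8660)  start (3,5)  tX=1.3800 tY=0.4388  stride 1/|dx|=2.0000 1/|dy|=1.1547
    cross y-line → (3,4), t=0.4388
    cross x-line → (4,4), t=1.3800
    cross y-line → (4,3), t=1.5935
    cross y-line → (4,2), t=2.7482
    cross x-line → (5,2), t=3.3800 (wall)
  → r_1 = 3.3800
beam 2: φ=90°, α=30°
  d=(0.8660,0.5000)  start (3,5)  tX=0.7967 tY=1.2400  stride 1/|dx|=1.1547 1/|dy|=2.0000
    cross x-line → (4,5), t=0.7967
    cross y-line → (4,6), t=1.2400 (wall)
  → r_2 = 1.2400
beam 3: φ=180°, α=120°
  d=(-0.5000,0.8660)  start (3,5)  tX=0.6200 tY=0.7159  stride 1/|dx|=2.0000 1/|dy|=1.1547
    cross x-line → (2,5), t=0.6200
    cross y-line → (2,6), t=0.7159 (wall)
  → r_3 = 0.7159
beam 4: φ=270°, α=210°
  d=(-0.8660,-0.5000)  start (3,5)  tX=0.3580 tY=0.7600  stride 1/|dx|=1.1547 1/|dy|=2.0000
    cross x-line → (2,5), t=0.3580
    cross y-line → (2,4), t=0.7600
    cross x-line → (1,4), t=1.5127
    cross x-line → (0,4), t=2.6674 (wall)
  → r_4 = 2.6674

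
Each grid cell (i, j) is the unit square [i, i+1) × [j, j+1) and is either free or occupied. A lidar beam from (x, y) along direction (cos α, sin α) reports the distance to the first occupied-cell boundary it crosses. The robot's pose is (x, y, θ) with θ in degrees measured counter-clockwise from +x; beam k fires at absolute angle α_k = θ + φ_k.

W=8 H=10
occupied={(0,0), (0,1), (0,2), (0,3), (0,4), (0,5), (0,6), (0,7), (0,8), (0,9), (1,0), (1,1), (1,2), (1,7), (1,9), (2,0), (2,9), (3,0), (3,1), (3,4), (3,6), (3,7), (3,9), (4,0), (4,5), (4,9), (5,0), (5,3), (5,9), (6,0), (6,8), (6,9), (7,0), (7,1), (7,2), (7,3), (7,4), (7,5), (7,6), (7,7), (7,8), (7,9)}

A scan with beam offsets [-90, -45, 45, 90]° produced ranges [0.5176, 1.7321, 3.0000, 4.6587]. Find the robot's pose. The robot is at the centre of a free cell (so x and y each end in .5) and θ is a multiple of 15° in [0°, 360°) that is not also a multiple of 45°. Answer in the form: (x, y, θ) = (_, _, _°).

(x, y, θ) = (5.5, 4.5, 15°)

The pose lattice has 38·16 = 608 candidates. Test each by forward raycasting.
  (6.5, 1.5, 240°): beam 1 = 6.3509 ≠ 0.5176 ✗
  (5.5, 5.5, 105°): beam 1 = 1.5529 ≠ 0.5176 ✗
  (6.5, 7.5, 60°): beam 1 = 0.5774 ≠ 0.5176 ✗
  (3.5, 3.5, 210°): beam 1 = 0.5774 ≠ 0.5176 ✗
  …
  (5.5, 4.5, 15°): r_1=0.5176, r_2=1.7321, r_3=3.0000, r_4=4.6587 — all match ✓
Unique over the lattice → pose = (5.5, 4.5, 15°).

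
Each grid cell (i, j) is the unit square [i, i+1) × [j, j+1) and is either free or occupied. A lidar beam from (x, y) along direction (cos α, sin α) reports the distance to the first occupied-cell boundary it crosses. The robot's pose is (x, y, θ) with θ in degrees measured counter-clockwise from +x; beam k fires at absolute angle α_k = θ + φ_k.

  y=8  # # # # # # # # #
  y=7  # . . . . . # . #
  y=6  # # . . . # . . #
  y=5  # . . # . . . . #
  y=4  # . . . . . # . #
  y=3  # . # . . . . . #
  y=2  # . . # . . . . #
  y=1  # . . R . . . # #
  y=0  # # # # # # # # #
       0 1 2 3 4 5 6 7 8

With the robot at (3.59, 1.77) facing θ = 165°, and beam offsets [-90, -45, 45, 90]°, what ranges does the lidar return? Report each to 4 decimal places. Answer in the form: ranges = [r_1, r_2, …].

beam 1: φ=-90°, α=75°
  direction (0.2588, 0.9659); cell (3,1); t to first gridline: x 1.5841, y 0.2381 (then +3.8637 / +1.0353)
    (3,2) via y @ 0.2381  # hit
  → r_1 = 0.2381
beam 2: φ=-45°, α=120°
  direction (-0.5000, 0.8660); cell (3,1); t to first gridline: x 1.1800, y 0.2656 (then +2.0000 / +1.1547)
    (3,2) via y @ 0.2656  # hit
  → r_2 = 0.2656
beam 3: φ=45°, α=210°
  direction (-0.8660, -0.5000); cell (3,1); t to first gridline: x 0.6813, y 1.5400 (then +1.1547 / +2.0000)
    (2,1) via x @ 0.6813
    (2,0) via y @ 1.5400  # hit
  → r_3 = 1.5400
beam 4: φ=90°, α=255°
  direction (-0.2588, -0.9659); cell (3,1); t to first gridline: x 2.2796, y 0.7972 (then +3.8637 / +1.0353)
    (3,0) via y @ 0.7972  # hit
  → r_4 = 0.7972

ranges = [0.2381, 0.2656, 1.5400, 0.7972]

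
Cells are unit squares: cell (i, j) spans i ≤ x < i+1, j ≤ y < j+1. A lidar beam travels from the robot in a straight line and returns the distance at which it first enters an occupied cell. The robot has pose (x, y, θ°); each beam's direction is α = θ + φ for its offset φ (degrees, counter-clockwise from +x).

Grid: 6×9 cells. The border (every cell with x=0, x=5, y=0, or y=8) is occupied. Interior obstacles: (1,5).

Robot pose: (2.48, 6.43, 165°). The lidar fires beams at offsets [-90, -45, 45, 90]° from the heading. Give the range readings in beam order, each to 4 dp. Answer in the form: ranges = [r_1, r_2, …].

beam 1: φ=-90°, α=75°
  dir = (cos 75°, sin 75°) = (0.2588, 0.9659); from cell (2,6)
  next x-line at t=2.0091, next y-line at t=0.5901; Δt_x=3.8637, Δt_y=1.0353
    y: enter (2,7) at t=0.5901
    y: enter (2,8) at t=1.6254 ← occupied
  → r_1 = 1.6254
beam 2: φ=-45°, α=120°
  dir = (cos 120°, sin 120°) = (-0.5000, 0.8660); from cell (2,6)
  next x-line at t=0.9600, next y-line at t=0.6582; Δt_x=2.0000, Δt_y=1.1547
    y: enter (2,7) at t=0.6582
    x: enter (1,7) at t=0.9600
    y: enter (1,8) at t=1.8129 ← occupied
  → r_2 = 1.8129
beam 3: φ=45°, α=210°
  dir = (cos 210°, sin 210°) = (-0.8660, -0.5000); from cell (2,6)
  next x-line at t=0.5543, next y-line at t=0.8600; Δt_x=1.1547, Δt_y=2.0000
    x: enter (1,6) at t=0.5543
    y: enter (1,5) at t=0.8600 ← occupied
  → r_3 = 0.8600
beam 4: φ=90°, α=255°
  dir = (cos 255°, sin 255°) = (-0.2588, -0.9659); from cell (2,6)
  next x-line at t=1.8546, next y-line at t=0.4452; Δt_x=3.8637, Δt_y=1.0353
    y: enter (2,5) at t=0.4452
    y: enter (2,4) at t=1.4804
    x: enter (1,4) at t=1.8546
    y: enter (1,3) at t=2.5157
    y: enter (1,2) at t=3.5510
    y: enter (1,1) at t=4.5863
    y: enter (1,0) at t=5.6215 ← occupied
  → r_4 = 5.6215

ranges = [1.6254, 1.8129, 0.8600, 5.6215]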